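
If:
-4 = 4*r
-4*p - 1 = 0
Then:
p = -1/4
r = -1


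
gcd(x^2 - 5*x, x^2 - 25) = x - 5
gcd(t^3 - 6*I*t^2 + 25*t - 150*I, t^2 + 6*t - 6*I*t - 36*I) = t - 6*I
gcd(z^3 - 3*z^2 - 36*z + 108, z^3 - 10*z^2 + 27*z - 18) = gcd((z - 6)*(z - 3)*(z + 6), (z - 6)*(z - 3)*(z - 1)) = z^2 - 9*z + 18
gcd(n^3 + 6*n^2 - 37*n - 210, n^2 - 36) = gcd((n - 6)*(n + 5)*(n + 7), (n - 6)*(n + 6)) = n - 6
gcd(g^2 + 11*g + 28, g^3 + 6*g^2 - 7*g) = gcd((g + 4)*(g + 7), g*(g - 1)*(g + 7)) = g + 7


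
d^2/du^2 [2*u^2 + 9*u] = 4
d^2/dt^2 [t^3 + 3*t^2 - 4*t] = 6*t + 6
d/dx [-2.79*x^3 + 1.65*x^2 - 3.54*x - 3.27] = -8.37*x^2 + 3.3*x - 3.54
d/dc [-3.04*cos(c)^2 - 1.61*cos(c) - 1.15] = (6.08*cos(c) + 1.61)*sin(c)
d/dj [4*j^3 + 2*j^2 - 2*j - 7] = 12*j^2 + 4*j - 2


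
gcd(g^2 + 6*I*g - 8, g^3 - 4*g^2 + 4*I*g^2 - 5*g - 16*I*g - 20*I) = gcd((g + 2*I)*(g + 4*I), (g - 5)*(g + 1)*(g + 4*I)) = g + 4*I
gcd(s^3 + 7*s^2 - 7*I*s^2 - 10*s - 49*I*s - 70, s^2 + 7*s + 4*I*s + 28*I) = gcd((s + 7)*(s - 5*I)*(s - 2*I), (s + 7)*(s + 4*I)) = s + 7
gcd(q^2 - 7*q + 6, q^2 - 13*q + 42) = q - 6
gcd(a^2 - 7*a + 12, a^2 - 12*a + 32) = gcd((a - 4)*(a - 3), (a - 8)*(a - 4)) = a - 4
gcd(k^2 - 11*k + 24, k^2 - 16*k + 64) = k - 8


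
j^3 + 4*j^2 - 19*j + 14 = (j - 2)*(j - 1)*(j + 7)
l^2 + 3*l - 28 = (l - 4)*(l + 7)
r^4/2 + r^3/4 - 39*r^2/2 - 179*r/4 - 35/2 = (r/2 + 1)*(r - 7)*(r + 1/2)*(r + 5)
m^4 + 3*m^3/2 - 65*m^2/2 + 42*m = m*(m - 4)*(m - 3/2)*(m + 7)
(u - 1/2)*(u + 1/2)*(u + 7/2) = u^3 + 7*u^2/2 - u/4 - 7/8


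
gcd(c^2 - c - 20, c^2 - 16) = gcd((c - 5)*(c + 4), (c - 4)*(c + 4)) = c + 4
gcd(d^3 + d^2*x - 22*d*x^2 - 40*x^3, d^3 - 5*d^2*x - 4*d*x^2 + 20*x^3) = -d^2 + 3*d*x + 10*x^2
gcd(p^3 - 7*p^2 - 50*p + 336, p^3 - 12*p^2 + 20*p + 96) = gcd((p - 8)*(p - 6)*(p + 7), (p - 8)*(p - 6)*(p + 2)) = p^2 - 14*p + 48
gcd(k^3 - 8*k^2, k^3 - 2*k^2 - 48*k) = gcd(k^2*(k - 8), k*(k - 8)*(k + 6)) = k^2 - 8*k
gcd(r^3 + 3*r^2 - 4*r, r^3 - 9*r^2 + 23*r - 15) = r - 1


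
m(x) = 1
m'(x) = 0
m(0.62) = 1.00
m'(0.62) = 0.00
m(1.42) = 1.00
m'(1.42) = 0.00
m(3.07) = 1.00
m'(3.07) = 0.00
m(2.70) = 1.00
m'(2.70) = 0.00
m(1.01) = 1.00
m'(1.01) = 0.00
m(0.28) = 1.00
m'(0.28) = 0.00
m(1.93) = 1.00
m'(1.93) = 0.00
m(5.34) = 1.00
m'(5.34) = 0.00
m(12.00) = 1.00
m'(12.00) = 0.00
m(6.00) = 1.00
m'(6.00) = 0.00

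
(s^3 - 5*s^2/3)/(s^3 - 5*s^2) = (s - 5/3)/(s - 5)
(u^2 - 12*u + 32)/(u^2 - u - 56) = (u - 4)/(u + 7)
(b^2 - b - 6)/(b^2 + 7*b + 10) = (b - 3)/(b + 5)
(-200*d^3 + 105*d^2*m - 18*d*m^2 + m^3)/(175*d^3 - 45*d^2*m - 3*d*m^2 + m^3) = (-8*d + m)/(7*d + m)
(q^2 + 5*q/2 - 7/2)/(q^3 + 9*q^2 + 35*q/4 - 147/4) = 2*(q - 1)/(2*q^2 + 11*q - 21)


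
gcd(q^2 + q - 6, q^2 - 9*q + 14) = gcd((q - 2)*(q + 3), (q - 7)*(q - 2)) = q - 2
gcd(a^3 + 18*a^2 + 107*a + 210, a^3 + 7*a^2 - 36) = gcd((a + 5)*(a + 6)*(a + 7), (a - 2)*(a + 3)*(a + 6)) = a + 6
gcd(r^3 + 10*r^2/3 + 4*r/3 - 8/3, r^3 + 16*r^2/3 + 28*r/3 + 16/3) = r^2 + 4*r + 4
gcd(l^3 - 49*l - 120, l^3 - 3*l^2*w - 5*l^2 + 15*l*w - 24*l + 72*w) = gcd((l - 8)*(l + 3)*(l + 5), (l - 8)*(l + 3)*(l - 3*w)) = l^2 - 5*l - 24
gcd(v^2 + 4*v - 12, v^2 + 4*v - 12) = v^2 + 4*v - 12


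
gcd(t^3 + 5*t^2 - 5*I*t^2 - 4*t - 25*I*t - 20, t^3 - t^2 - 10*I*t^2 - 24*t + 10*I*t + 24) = t - 4*I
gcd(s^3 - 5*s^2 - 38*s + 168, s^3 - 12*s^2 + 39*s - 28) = s^2 - 11*s + 28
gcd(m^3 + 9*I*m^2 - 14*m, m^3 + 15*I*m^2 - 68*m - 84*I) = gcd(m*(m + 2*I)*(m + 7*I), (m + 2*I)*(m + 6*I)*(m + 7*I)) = m^2 + 9*I*m - 14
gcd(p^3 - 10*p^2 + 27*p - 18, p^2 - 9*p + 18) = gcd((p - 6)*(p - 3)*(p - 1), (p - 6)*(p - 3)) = p^2 - 9*p + 18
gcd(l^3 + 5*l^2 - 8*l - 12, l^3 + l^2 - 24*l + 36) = l^2 + 4*l - 12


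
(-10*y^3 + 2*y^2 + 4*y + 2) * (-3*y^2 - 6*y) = 30*y^5 + 54*y^4 - 24*y^3 - 30*y^2 - 12*y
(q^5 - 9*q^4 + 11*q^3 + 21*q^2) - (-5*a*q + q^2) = 5*a*q + q^5 - 9*q^4 + 11*q^3 + 20*q^2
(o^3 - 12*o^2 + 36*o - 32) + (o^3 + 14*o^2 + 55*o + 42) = 2*o^3 + 2*o^2 + 91*o + 10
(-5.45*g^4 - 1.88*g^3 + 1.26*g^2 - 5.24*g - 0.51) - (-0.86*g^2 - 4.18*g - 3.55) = -5.45*g^4 - 1.88*g^3 + 2.12*g^2 - 1.06*g + 3.04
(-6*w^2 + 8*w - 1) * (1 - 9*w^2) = 54*w^4 - 72*w^3 + 3*w^2 + 8*w - 1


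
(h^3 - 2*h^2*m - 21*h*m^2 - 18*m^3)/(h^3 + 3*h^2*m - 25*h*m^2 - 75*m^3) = (h^2 - 5*h*m - 6*m^2)/(h^2 - 25*m^2)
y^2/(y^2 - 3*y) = y/(y - 3)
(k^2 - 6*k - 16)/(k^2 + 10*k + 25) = (k^2 - 6*k - 16)/(k^2 + 10*k + 25)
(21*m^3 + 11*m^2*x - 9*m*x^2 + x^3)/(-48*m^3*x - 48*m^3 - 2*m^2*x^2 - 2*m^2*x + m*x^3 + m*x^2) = (-21*m^3 - 11*m^2*x + 9*m*x^2 - x^3)/(m*(48*m^2*x + 48*m^2 + 2*m*x^2 + 2*m*x - x^3 - x^2))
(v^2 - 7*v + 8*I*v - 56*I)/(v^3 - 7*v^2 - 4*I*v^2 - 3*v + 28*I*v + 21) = (v + 8*I)/(v^2 - 4*I*v - 3)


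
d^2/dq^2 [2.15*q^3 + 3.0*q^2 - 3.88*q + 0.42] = 12.9*q + 6.0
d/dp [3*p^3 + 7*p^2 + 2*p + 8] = 9*p^2 + 14*p + 2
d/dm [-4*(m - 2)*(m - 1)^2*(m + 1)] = -16*m^3 + 36*m^2 - 8*m - 12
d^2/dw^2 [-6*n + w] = 0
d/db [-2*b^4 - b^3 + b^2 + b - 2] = -8*b^3 - 3*b^2 + 2*b + 1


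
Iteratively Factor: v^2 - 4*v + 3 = (v - 3)*(v - 1)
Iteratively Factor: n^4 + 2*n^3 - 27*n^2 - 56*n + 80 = (n - 5)*(n^3 + 7*n^2 + 8*n - 16) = (n - 5)*(n + 4)*(n^2 + 3*n - 4) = (n - 5)*(n + 4)^2*(n - 1)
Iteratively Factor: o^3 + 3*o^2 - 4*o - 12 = (o + 2)*(o^2 + o - 6) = (o - 2)*(o + 2)*(o + 3)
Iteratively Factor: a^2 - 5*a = (a)*(a - 5)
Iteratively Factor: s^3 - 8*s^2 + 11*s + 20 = (s + 1)*(s^2 - 9*s + 20) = (s - 4)*(s + 1)*(s - 5)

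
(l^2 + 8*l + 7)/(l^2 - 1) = (l + 7)/(l - 1)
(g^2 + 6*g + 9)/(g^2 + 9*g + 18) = (g + 3)/(g + 6)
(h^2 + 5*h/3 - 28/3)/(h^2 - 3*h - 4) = (-3*h^2 - 5*h + 28)/(3*(-h^2 + 3*h + 4))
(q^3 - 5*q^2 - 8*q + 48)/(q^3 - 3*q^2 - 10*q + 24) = (q - 4)/(q - 2)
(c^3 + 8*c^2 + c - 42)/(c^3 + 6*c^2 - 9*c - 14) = (c + 3)/(c + 1)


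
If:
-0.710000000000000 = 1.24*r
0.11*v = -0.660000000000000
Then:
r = -0.57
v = -6.00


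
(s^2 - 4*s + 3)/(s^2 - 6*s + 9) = (s - 1)/(s - 3)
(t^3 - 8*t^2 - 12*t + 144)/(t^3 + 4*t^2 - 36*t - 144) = (t - 6)/(t + 6)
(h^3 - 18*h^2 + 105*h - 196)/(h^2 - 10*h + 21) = (h^2 - 11*h + 28)/(h - 3)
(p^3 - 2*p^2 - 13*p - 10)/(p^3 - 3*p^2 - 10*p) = (p + 1)/p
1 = 1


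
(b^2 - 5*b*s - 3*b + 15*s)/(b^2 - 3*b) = (b - 5*s)/b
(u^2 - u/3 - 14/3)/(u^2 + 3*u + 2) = (u - 7/3)/(u + 1)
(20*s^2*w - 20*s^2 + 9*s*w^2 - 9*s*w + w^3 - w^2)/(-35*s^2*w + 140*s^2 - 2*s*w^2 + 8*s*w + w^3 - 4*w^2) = (-4*s*w + 4*s - w^2 + w)/(7*s*w - 28*s - w^2 + 4*w)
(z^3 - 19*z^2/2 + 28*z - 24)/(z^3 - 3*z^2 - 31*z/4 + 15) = 2*(z - 4)/(2*z + 5)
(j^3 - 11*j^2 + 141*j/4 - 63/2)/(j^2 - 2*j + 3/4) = (2*j^2 - 19*j + 42)/(2*j - 1)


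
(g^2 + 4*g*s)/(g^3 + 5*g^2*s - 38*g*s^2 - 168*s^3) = g/(g^2 + g*s - 42*s^2)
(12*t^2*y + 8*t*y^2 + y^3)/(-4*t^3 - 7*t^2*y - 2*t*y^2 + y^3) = y*(12*t^2 + 8*t*y + y^2)/(-4*t^3 - 7*t^2*y - 2*t*y^2 + y^3)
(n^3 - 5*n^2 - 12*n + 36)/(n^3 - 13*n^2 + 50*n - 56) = (n^2 - 3*n - 18)/(n^2 - 11*n + 28)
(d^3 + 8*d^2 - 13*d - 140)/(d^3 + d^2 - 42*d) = (d^2 + d - 20)/(d*(d - 6))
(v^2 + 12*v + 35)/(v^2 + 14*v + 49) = (v + 5)/(v + 7)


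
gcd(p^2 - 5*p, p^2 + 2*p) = p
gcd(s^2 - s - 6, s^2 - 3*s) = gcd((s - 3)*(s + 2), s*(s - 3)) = s - 3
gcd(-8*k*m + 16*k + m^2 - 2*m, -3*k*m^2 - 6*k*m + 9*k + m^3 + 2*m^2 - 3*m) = 1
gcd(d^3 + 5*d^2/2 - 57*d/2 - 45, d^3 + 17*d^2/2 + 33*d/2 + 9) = d^2 + 15*d/2 + 9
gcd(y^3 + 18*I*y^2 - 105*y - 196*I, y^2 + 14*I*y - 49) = y^2 + 14*I*y - 49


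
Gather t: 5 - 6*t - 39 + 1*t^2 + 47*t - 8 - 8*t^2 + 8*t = -7*t^2 + 49*t - 42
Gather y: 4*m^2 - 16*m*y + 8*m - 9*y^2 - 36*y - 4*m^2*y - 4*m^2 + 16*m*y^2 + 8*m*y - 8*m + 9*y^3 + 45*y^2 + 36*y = 9*y^3 + y^2*(16*m + 36) + y*(-4*m^2 - 8*m)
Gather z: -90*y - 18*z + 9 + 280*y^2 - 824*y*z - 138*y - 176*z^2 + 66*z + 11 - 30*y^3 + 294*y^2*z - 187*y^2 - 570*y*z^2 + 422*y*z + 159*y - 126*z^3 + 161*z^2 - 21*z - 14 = -30*y^3 + 93*y^2 - 69*y - 126*z^3 + z^2*(-570*y - 15) + z*(294*y^2 - 402*y + 27) + 6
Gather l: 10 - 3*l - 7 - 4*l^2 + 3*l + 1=4 - 4*l^2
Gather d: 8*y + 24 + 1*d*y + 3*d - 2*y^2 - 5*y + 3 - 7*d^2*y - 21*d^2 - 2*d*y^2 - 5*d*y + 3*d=d^2*(-7*y - 21) + d*(-2*y^2 - 4*y + 6) - 2*y^2 + 3*y + 27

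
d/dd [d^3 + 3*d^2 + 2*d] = 3*d^2 + 6*d + 2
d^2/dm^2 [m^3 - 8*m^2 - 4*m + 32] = 6*m - 16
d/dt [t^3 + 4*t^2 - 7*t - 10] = 3*t^2 + 8*t - 7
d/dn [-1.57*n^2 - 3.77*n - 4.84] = -3.14*n - 3.77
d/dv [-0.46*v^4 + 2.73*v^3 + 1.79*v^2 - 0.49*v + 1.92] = -1.84*v^3 + 8.19*v^2 + 3.58*v - 0.49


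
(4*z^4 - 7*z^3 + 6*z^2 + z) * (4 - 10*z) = -40*z^5 + 86*z^4 - 88*z^3 + 14*z^2 + 4*z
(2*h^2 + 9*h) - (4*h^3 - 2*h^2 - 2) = -4*h^3 + 4*h^2 + 9*h + 2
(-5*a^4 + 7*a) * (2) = -10*a^4 + 14*a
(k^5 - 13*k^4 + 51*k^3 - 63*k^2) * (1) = k^5 - 13*k^4 + 51*k^3 - 63*k^2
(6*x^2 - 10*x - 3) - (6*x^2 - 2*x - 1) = -8*x - 2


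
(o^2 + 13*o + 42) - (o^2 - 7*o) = 20*o + 42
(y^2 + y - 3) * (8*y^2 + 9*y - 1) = 8*y^4 + 17*y^3 - 16*y^2 - 28*y + 3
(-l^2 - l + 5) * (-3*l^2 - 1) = 3*l^4 + 3*l^3 - 14*l^2 + l - 5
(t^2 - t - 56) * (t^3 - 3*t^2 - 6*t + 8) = t^5 - 4*t^4 - 59*t^3 + 182*t^2 + 328*t - 448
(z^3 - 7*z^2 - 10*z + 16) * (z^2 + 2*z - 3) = z^5 - 5*z^4 - 27*z^3 + 17*z^2 + 62*z - 48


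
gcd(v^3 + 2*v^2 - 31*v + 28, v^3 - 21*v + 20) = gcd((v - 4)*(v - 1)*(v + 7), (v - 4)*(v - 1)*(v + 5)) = v^2 - 5*v + 4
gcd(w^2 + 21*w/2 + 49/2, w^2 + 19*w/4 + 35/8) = w + 7/2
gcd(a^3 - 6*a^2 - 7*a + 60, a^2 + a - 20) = a - 4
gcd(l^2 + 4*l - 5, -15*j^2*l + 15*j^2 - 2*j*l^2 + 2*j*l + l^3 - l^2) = l - 1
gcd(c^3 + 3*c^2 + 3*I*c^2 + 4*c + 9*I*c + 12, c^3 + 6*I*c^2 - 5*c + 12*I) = c^2 + 3*I*c + 4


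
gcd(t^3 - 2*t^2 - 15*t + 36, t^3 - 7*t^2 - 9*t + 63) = t - 3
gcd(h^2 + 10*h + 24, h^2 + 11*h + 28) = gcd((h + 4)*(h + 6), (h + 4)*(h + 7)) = h + 4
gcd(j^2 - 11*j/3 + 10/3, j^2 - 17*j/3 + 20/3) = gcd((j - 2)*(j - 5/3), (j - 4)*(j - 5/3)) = j - 5/3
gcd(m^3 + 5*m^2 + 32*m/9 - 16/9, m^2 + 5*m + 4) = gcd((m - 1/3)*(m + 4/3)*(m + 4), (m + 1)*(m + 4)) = m + 4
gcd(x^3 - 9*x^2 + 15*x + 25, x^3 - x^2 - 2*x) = x + 1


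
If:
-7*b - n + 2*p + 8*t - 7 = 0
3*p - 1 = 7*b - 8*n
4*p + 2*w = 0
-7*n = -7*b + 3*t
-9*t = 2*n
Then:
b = -361/644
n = -57/92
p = 187/276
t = 19/138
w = -187/138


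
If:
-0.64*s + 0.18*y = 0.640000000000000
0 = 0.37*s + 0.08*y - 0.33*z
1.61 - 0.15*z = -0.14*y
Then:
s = -9.88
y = -31.56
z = -18.73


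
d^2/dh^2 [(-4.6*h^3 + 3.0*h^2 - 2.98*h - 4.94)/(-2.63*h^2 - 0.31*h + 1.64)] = (2.8421709430404e-14*h^5 - 2.8421709430404e-14*h^4 + 86.682084*h^3 + 113.347476*h^2 + 175.518468*h + 30.456348)/(18.191447*h^6 + 6.432717*h^5 - 33.272919*h^4 - 7.992761*h^3 + 20.748132*h^2 + 2.501328*h - 4.410944)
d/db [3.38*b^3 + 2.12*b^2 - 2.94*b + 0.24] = 10.14*b^2 + 4.24*b - 2.94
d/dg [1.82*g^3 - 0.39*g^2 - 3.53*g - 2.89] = 5.46*g^2 - 0.78*g - 3.53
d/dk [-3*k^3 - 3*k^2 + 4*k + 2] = -9*k^2 - 6*k + 4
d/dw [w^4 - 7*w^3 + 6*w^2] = w*(4*w^2 - 21*w + 12)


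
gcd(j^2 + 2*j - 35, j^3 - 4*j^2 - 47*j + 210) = j^2 + 2*j - 35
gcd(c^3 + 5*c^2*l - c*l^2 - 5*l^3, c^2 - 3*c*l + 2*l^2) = c - l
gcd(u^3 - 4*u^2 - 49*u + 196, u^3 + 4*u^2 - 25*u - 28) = u^2 + 3*u - 28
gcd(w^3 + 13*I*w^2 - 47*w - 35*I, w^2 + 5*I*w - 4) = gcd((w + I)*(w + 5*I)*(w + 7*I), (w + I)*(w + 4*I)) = w + I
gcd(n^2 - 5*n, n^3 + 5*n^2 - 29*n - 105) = n - 5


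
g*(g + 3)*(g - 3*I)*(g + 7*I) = g^4 + 3*g^3 + 4*I*g^3 + 21*g^2 + 12*I*g^2 + 63*g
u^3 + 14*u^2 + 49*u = u*(u + 7)^2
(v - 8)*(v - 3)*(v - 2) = v^3 - 13*v^2 + 46*v - 48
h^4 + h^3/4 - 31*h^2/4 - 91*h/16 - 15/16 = (h - 3)*(h + 1/4)*(h + 1/2)*(h + 5/2)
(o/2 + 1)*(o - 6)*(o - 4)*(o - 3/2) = o^4/2 - 19*o^3/4 + 8*o^2 + 21*o - 36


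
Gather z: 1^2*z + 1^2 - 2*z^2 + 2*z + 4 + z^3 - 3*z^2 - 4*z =z^3 - 5*z^2 - z + 5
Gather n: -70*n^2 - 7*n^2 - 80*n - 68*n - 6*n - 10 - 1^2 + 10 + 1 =-77*n^2 - 154*n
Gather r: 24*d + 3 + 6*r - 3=24*d + 6*r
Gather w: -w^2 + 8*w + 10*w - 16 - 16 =-w^2 + 18*w - 32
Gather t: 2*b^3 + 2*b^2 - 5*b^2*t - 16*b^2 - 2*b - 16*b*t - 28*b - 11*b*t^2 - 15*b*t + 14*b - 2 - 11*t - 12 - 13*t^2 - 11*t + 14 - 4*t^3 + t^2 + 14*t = 2*b^3 - 14*b^2 - 16*b - 4*t^3 + t^2*(-11*b - 12) + t*(-5*b^2 - 31*b - 8)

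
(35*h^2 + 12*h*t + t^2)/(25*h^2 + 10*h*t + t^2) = (7*h + t)/(5*h + t)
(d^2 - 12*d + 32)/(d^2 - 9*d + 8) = (d - 4)/(d - 1)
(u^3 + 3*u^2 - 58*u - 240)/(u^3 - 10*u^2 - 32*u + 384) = (u + 5)/(u - 8)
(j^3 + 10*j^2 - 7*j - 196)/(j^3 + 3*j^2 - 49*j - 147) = (j^2 + 3*j - 28)/(j^2 - 4*j - 21)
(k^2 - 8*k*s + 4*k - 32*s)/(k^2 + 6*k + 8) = (k - 8*s)/(k + 2)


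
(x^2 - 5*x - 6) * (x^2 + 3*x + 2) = x^4 - 2*x^3 - 19*x^2 - 28*x - 12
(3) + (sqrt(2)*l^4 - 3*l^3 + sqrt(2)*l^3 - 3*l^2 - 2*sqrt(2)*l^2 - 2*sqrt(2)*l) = sqrt(2)*l^4 - 3*l^3 + sqrt(2)*l^3 - 3*l^2 - 2*sqrt(2)*l^2 - 2*sqrt(2)*l + 3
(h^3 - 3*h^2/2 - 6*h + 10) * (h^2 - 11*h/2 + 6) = h^5 - 7*h^4 + 33*h^3/4 + 34*h^2 - 91*h + 60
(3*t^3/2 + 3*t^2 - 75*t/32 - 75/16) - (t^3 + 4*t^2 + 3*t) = t^3/2 - t^2 - 171*t/32 - 75/16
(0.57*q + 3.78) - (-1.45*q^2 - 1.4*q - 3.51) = 1.45*q^2 + 1.97*q + 7.29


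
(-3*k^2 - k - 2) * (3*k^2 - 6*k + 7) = -9*k^4 + 15*k^3 - 21*k^2 + 5*k - 14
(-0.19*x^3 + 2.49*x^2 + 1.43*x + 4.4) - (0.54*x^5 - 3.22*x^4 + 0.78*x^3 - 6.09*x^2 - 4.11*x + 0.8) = -0.54*x^5 + 3.22*x^4 - 0.97*x^3 + 8.58*x^2 + 5.54*x + 3.6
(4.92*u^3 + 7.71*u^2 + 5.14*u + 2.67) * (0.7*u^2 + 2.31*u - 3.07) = 3.444*u^5 + 16.7622*u^4 + 6.3037*u^3 - 9.9273*u^2 - 9.6121*u - 8.1969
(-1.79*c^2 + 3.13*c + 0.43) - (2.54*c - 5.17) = -1.79*c^2 + 0.59*c + 5.6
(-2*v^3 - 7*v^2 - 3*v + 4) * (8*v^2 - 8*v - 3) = -16*v^5 - 40*v^4 + 38*v^3 + 77*v^2 - 23*v - 12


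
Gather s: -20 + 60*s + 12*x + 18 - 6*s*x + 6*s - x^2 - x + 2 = s*(66 - 6*x) - x^2 + 11*x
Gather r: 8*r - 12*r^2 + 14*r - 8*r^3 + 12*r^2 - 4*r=-8*r^3 + 18*r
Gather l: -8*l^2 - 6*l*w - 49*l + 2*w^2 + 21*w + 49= -8*l^2 + l*(-6*w - 49) + 2*w^2 + 21*w + 49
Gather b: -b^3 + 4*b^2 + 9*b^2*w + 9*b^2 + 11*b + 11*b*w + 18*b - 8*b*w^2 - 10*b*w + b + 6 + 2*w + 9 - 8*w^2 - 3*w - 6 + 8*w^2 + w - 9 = -b^3 + b^2*(9*w + 13) + b*(-8*w^2 + w + 30)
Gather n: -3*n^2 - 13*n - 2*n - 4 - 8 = -3*n^2 - 15*n - 12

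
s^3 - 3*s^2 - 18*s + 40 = (s - 5)*(s - 2)*(s + 4)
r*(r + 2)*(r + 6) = r^3 + 8*r^2 + 12*r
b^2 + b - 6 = (b - 2)*(b + 3)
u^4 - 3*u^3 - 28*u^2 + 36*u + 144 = (u - 6)*(u - 3)*(u + 2)*(u + 4)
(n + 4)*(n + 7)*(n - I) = n^3 + 11*n^2 - I*n^2 + 28*n - 11*I*n - 28*I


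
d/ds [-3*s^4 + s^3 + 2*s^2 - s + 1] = -12*s^3 + 3*s^2 + 4*s - 1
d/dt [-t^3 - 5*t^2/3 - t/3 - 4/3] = -3*t^2 - 10*t/3 - 1/3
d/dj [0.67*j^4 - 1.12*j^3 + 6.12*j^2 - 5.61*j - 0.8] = 2.68*j^3 - 3.36*j^2 + 12.24*j - 5.61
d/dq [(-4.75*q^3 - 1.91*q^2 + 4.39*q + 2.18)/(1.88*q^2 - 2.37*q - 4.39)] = (-8.93*q^4 + 22.515*q^3 + 58.831*q^2 + 8.573*q - 14.1055)/(3.5344*q^4 - 8.9112*q^3 - 10.8895*q^2 + 20.8086*q + 19.2721)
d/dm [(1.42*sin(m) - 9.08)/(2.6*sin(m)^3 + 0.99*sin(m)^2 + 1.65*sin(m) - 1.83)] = (-7.384*sin(m)^3 + 69.4182*sin(m)^2 + 17.9784*sin(m) + 12.3834)*cos(m)/(6.76*sin(m)^6 + 5.148*sin(m)^5 + 9.5601*sin(m)^4 - 6.249*sin(m)^3 - 0.9009*sin(m)^2 - 6.039*sin(m) + 3.3489)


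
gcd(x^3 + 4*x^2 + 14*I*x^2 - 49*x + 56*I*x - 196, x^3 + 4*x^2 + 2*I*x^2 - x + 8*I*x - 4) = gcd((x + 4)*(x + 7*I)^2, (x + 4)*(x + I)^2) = x + 4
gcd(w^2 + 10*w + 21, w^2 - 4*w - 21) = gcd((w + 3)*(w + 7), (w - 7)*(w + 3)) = w + 3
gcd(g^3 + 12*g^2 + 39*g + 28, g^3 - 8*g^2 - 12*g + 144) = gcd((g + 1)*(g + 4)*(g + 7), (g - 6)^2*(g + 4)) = g + 4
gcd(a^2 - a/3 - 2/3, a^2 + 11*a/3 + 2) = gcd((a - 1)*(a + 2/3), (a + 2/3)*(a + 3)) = a + 2/3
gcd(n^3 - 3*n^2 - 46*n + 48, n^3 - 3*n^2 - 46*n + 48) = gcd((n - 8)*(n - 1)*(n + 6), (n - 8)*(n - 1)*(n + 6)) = n^3 - 3*n^2 - 46*n + 48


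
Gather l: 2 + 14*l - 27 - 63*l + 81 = 56 - 49*l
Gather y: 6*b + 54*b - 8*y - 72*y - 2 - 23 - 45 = 60*b - 80*y - 70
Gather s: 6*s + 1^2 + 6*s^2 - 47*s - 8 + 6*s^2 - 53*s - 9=12*s^2 - 94*s - 16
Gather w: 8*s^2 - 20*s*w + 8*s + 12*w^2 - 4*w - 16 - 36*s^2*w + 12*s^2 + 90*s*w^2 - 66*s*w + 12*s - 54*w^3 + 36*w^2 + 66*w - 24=20*s^2 + 20*s - 54*w^3 + w^2*(90*s + 48) + w*(-36*s^2 - 86*s + 62) - 40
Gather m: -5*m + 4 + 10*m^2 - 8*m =10*m^2 - 13*m + 4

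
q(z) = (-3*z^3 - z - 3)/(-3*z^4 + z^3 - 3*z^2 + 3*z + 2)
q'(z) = (-9*z^2 - 1)/(-3*z^4 + z^3 - 3*z^2 + 3*z + 2) + (-3*z^3 - z - 3)*(12*z^3 - 3*z^2 + 6*z - 3)/(-3*z^4 + z^3 - 3*z^2 + 3*z + 2)^2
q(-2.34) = -0.30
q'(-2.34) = -0.05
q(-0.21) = -2.26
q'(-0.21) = 7.18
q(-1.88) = -0.32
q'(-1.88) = -0.02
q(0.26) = -1.28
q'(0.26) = 0.09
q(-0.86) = 0.05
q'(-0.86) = 1.67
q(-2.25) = -0.31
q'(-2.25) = -0.05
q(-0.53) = 2.47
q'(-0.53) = 30.93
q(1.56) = 1.09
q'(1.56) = -1.77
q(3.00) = 0.38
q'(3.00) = -0.15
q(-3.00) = -0.27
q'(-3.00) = -0.06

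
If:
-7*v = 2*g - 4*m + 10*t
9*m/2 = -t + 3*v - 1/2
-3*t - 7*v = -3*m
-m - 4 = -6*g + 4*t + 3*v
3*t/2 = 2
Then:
No Solution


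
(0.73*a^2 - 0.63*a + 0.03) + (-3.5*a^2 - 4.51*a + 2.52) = -2.77*a^2 - 5.14*a + 2.55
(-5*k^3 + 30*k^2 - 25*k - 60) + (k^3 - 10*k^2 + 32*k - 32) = -4*k^3 + 20*k^2 + 7*k - 92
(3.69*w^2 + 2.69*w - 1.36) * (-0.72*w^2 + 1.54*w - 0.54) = -2.6568*w^4 + 3.7458*w^3 + 3.1292*w^2 - 3.547*w + 0.7344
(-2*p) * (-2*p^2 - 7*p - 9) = 4*p^3 + 14*p^2 + 18*p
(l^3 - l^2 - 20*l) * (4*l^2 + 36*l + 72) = 4*l^5 + 32*l^4 - 44*l^3 - 792*l^2 - 1440*l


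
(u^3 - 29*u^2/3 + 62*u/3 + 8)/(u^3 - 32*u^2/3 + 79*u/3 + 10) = (u - 4)/(u - 5)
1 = 1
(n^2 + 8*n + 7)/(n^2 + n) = (n + 7)/n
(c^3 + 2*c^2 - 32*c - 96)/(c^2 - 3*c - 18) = (c^2 + 8*c + 16)/(c + 3)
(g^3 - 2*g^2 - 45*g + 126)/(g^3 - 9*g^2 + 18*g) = (g + 7)/g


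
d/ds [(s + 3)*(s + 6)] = 2*s + 9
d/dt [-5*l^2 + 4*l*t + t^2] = 4*l + 2*t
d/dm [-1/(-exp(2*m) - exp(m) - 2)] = (-2*exp(m) - 1)*exp(m)/(exp(2*m) + exp(m) + 2)^2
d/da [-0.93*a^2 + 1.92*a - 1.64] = 1.92 - 1.86*a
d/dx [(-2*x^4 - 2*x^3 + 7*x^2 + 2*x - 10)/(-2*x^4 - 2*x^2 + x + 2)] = (-4*x^6 + 36*x^5 + 10*x^4 - 100*x^3 - x^2 - 12*x + 14)/(4*x^8 + 8*x^6 - 4*x^5 - 4*x^4 - 4*x^3 - 7*x^2 + 4*x + 4)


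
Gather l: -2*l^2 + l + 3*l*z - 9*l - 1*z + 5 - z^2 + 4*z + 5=-2*l^2 + l*(3*z - 8) - z^2 + 3*z + 10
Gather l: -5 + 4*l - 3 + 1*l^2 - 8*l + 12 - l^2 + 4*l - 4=0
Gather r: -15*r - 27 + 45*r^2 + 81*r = 45*r^2 + 66*r - 27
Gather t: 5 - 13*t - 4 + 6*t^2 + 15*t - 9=6*t^2 + 2*t - 8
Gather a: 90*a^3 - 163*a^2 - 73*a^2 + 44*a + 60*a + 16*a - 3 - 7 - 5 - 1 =90*a^3 - 236*a^2 + 120*a - 16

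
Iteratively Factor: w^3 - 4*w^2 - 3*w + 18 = (w - 3)*(w^2 - w - 6) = (w - 3)*(w + 2)*(w - 3)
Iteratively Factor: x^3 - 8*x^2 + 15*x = (x)*(x^2 - 8*x + 15) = x*(x - 3)*(x - 5)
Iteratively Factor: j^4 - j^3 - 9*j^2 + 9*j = (j + 3)*(j^3 - 4*j^2 + 3*j) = (j - 1)*(j + 3)*(j^2 - 3*j) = j*(j - 1)*(j + 3)*(j - 3)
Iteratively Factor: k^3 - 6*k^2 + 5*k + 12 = (k - 3)*(k^2 - 3*k - 4) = (k - 3)*(k + 1)*(k - 4)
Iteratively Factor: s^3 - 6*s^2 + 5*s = (s - 1)*(s^2 - 5*s) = s*(s - 1)*(s - 5)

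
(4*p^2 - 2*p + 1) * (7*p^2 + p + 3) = 28*p^4 - 10*p^3 + 17*p^2 - 5*p + 3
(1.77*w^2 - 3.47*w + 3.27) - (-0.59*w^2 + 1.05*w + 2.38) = 2.36*w^2 - 4.52*w + 0.89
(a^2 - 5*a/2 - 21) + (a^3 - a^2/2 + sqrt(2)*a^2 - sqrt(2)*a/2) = a^3 + a^2/2 + sqrt(2)*a^2 - 5*a/2 - sqrt(2)*a/2 - 21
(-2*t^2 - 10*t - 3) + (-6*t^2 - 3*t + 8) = -8*t^2 - 13*t + 5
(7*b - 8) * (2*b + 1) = 14*b^2 - 9*b - 8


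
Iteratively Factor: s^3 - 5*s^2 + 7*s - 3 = (s - 1)*(s^2 - 4*s + 3) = (s - 3)*(s - 1)*(s - 1)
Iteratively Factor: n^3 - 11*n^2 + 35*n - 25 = (n - 5)*(n^2 - 6*n + 5) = (n - 5)^2*(n - 1)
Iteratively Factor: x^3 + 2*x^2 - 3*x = (x + 3)*(x^2 - x) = x*(x + 3)*(x - 1)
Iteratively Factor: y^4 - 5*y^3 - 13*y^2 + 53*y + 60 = (y + 1)*(y^3 - 6*y^2 - 7*y + 60) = (y - 4)*(y + 1)*(y^2 - 2*y - 15) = (y - 5)*(y - 4)*(y + 1)*(y + 3)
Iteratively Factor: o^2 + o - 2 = (o - 1)*(o + 2)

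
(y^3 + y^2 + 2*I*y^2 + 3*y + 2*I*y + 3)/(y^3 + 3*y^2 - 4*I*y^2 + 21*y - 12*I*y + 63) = (y^2 + y*(1 - I) - I)/(y^2 + y*(3 - 7*I) - 21*I)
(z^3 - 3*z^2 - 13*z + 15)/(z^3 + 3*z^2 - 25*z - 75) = (z - 1)/(z + 5)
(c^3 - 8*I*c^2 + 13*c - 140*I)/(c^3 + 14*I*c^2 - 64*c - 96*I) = (c^2 - 12*I*c - 35)/(c^2 + 10*I*c - 24)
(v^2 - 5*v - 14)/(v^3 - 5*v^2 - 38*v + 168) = (v + 2)/(v^2 + 2*v - 24)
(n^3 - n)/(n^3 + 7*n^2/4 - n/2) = 4*(n^2 - 1)/(4*n^2 + 7*n - 2)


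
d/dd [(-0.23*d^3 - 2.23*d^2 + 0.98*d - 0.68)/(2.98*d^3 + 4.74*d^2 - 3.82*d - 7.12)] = (5.5552*d^4 - 4.0836*d^3 + 14.8654*d^2 + 38.2016*d - 9.5752)/(8.8804*d^6 + 28.2504*d^5 - 0.299599999999998*d^4 - 78.6488*d^3 - 52.9052*d^2 + 54.3968*d + 50.6944)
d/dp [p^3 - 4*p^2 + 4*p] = 3*p^2 - 8*p + 4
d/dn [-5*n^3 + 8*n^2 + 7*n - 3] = -15*n^2 + 16*n + 7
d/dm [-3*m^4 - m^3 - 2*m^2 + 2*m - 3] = -12*m^3 - 3*m^2 - 4*m + 2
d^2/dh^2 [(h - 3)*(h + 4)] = 2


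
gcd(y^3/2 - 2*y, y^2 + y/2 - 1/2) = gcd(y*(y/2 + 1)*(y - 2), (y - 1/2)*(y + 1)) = 1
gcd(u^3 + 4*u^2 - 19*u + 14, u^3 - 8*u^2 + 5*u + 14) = u - 2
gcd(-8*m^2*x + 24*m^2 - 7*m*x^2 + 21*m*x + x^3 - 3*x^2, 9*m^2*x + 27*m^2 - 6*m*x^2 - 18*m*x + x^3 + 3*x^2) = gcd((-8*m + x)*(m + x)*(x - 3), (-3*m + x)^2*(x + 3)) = 1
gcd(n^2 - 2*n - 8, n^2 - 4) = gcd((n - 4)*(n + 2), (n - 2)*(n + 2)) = n + 2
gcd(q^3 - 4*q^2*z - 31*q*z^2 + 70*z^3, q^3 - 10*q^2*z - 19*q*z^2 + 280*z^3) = -q^2 + 2*q*z + 35*z^2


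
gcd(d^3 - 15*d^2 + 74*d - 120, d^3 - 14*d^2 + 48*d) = d - 6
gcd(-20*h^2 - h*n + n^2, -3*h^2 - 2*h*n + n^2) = 1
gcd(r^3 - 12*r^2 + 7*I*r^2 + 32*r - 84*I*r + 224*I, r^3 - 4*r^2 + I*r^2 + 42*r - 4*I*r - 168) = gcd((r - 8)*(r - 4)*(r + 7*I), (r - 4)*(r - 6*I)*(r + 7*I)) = r^2 + r*(-4 + 7*I) - 28*I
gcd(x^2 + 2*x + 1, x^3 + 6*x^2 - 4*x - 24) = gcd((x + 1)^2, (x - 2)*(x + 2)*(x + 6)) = 1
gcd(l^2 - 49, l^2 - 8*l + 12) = 1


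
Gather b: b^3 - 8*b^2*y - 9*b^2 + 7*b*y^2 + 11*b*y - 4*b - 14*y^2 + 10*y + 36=b^3 + b^2*(-8*y - 9) + b*(7*y^2 + 11*y - 4) - 14*y^2 + 10*y + 36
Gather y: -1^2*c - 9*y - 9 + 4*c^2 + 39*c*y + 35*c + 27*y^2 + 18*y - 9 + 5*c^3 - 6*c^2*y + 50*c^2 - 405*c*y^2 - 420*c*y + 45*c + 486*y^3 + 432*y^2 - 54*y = 5*c^3 + 54*c^2 + 79*c + 486*y^3 + y^2*(459 - 405*c) + y*(-6*c^2 - 381*c - 45) - 18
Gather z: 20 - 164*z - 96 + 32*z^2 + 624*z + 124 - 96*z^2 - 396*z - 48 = -64*z^2 + 64*z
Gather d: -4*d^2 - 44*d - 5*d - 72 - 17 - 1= -4*d^2 - 49*d - 90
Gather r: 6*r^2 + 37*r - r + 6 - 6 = 6*r^2 + 36*r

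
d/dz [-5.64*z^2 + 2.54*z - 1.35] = 2.54 - 11.28*z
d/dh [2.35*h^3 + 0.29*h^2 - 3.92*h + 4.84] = 7.05*h^2 + 0.58*h - 3.92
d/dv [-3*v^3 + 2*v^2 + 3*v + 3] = -9*v^2 + 4*v + 3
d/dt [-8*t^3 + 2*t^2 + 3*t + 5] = -24*t^2 + 4*t + 3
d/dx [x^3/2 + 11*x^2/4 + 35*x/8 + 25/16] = 3*x^2/2 + 11*x/2 + 35/8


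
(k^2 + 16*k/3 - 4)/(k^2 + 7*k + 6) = (k - 2/3)/(k + 1)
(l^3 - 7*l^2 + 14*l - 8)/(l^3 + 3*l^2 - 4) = (l^2 - 6*l + 8)/(l^2 + 4*l + 4)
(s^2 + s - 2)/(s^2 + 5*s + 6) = (s - 1)/(s + 3)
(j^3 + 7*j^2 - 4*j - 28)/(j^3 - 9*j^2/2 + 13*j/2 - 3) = 2*(j^2 + 9*j + 14)/(2*j^2 - 5*j + 3)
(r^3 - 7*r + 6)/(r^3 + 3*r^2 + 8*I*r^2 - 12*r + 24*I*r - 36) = (r^2 - 3*r + 2)/(r^2 + 8*I*r - 12)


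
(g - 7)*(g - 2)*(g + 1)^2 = g^4 - 7*g^3 - 3*g^2 + 19*g + 14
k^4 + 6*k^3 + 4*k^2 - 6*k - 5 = (k - 1)*(k + 1)^2*(k + 5)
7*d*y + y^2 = y*(7*d + y)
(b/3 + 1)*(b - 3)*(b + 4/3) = b^3/3 + 4*b^2/9 - 3*b - 4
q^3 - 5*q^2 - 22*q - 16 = (q - 8)*(q + 1)*(q + 2)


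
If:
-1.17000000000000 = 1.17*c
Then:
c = -1.00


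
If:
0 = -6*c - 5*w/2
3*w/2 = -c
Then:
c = 0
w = 0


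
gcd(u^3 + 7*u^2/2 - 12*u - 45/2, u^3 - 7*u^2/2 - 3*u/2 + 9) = u^2 - 3*u/2 - 9/2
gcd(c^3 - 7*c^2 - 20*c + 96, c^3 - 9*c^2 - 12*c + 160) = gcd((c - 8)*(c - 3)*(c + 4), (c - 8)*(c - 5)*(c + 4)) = c^2 - 4*c - 32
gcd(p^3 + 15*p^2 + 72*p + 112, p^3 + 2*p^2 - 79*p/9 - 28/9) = p + 4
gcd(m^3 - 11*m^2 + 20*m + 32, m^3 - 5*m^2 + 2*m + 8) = m^2 - 3*m - 4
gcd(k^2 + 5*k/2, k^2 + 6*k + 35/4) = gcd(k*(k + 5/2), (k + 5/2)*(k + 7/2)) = k + 5/2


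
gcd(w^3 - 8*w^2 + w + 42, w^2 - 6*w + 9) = w - 3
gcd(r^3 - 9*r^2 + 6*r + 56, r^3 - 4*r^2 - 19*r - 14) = r^2 - 5*r - 14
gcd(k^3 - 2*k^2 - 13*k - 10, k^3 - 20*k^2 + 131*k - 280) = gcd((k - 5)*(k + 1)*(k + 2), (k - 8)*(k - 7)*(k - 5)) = k - 5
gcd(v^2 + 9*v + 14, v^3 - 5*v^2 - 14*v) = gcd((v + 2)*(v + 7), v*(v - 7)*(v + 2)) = v + 2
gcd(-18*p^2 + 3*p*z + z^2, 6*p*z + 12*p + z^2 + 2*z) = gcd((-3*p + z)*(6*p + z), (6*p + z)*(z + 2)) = 6*p + z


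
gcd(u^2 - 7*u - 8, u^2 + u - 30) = 1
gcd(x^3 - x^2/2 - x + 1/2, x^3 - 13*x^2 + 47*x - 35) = x - 1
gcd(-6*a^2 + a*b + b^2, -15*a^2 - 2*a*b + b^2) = 3*a + b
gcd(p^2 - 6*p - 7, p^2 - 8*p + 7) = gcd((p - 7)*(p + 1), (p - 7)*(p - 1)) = p - 7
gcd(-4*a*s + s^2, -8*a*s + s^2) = s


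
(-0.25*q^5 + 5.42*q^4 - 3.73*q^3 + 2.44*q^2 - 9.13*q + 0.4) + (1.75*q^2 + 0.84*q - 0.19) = -0.25*q^5 + 5.42*q^4 - 3.73*q^3 + 4.19*q^2 - 8.29*q + 0.21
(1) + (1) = 2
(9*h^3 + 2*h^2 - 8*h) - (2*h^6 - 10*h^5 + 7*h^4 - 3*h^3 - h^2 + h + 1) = -2*h^6 + 10*h^5 - 7*h^4 + 12*h^3 + 3*h^2 - 9*h - 1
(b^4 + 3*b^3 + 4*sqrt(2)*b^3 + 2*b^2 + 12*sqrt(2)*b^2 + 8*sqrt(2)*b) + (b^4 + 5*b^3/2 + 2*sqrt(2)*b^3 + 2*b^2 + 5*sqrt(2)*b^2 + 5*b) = 2*b^4 + 11*b^3/2 + 6*sqrt(2)*b^3 + 4*b^2 + 17*sqrt(2)*b^2 + 5*b + 8*sqrt(2)*b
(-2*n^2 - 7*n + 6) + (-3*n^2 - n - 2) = -5*n^2 - 8*n + 4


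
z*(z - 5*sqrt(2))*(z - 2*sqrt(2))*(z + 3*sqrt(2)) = z^4 - 4*sqrt(2)*z^3 - 22*z^2 + 60*sqrt(2)*z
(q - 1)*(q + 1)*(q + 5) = q^3 + 5*q^2 - q - 5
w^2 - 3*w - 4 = (w - 4)*(w + 1)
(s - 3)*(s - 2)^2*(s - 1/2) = s^4 - 15*s^3/2 + 39*s^2/2 - 20*s + 6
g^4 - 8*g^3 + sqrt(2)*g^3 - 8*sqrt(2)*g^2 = g^2*(g - 8)*(g + sqrt(2))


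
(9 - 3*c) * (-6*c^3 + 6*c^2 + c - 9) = 18*c^4 - 72*c^3 + 51*c^2 + 36*c - 81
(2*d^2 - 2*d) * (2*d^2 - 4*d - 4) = 4*d^4 - 12*d^3 + 8*d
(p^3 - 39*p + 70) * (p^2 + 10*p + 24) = p^5 + 10*p^4 - 15*p^3 - 320*p^2 - 236*p + 1680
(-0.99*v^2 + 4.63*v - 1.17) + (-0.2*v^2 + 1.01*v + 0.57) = -1.19*v^2 + 5.64*v - 0.6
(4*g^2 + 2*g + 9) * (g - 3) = 4*g^3 - 10*g^2 + 3*g - 27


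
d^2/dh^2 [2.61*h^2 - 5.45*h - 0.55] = 5.22000000000000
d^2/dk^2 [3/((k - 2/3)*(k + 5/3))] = 486*(27*k^2 + 27*k + 19)/(729*k^6 + 2187*k^5 - 243*k^4 - 4131*k^3 + 270*k^2 + 2700*k - 1000)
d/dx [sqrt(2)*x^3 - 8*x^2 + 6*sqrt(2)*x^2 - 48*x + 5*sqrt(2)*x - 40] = 3*sqrt(2)*x^2 - 16*x + 12*sqrt(2)*x - 48 + 5*sqrt(2)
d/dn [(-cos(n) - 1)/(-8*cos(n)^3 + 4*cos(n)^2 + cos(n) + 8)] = (12*sin(n) + 5*sin(3*n) + 2*sin(4*n))/(5*cos(n) - 2*cos(2*n) + 2*cos(3*n) - 10)^2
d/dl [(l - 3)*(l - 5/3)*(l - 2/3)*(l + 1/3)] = 4*l^3 - 15*l^2 + 38*l/3 - 17/27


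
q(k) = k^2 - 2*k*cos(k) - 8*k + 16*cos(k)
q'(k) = 2*k*sin(k) + 2*k - 16*sin(k) - 2*cos(k) - 8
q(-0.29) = 18.29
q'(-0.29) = -5.76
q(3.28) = -24.83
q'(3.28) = 1.84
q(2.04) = -17.55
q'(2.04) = -13.65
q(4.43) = -17.80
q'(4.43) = 8.27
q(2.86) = -24.58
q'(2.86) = -3.22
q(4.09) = -20.55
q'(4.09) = 7.70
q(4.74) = -15.27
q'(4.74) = 7.94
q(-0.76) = 19.36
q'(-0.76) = 1.10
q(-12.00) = 273.75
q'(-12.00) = -55.15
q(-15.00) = 310.05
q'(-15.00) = -6.57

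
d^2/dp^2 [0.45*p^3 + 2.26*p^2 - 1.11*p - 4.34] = 2.7*p + 4.52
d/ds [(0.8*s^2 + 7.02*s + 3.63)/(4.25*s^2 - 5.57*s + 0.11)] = (-34.291*s^2 - 30.679*s + 20.9913)/(18.0625*s^4 - 47.345*s^3 + 31.9599*s^2 - 1.2254*s + 0.0121)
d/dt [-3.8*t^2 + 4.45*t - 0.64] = 4.45 - 7.6*t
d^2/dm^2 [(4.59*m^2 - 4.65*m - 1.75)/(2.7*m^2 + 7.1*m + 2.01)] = (-243.7776*m^3 - 226.00458*m^2 - 49.8717*m + 12.367918)/(19.683*m^6 + 155.277*m^5 + 452.2797*m^4 + 589.1012*m^3 + 336.69711*m^2 + 86.05413*m + 8.120601)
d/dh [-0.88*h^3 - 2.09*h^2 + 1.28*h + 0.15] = -2.64*h^2 - 4.18*h + 1.28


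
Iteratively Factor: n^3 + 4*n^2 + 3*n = (n + 1)*(n^2 + 3*n) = n*(n + 1)*(n + 3)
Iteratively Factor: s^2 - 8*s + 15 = (s - 5)*(s - 3)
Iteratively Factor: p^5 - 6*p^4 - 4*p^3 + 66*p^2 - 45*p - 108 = (p + 1)*(p^4 - 7*p^3 + 3*p^2 + 63*p - 108) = (p + 1)*(p + 3)*(p^3 - 10*p^2 + 33*p - 36) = (p - 3)*(p + 1)*(p + 3)*(p^2 - 7*p + 12) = (p - 4)*(p - 3)*(p + 1)*(p + 3)*(p - 3)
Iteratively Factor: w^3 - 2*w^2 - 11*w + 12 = (w - 1)*(w^2 - w - 12) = (w - 1)*(w + 3)*(w - 4)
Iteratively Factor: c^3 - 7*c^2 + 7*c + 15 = (c + 1)*(c^2 - 8*c + 15) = (c - 3)*(c + 1)*(c - 5)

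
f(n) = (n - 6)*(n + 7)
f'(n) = 2*n + 1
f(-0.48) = -42.25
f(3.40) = -27.04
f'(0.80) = 2.60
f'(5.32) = 11.64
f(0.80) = -40.56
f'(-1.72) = -2.44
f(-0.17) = -42.14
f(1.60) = -37.84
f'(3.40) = 7.80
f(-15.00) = 168.00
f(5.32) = -8.38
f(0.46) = -41.33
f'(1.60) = 4.20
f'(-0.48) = 0.04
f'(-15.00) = -29.00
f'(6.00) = 13.00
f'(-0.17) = 0.66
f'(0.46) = 1.92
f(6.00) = 0.00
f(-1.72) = -40.76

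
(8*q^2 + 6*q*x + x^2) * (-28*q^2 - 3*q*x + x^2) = -224*q^4 - 192*q^3*x - 38*q^2*x^2 + 3*q*x^3 + x^4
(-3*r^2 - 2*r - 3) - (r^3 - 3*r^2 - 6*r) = -r^3 + 4*r - 3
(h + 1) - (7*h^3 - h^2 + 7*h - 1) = -7*h^3 + h^2 - 6*h + 2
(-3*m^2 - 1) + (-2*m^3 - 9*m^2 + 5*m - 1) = -2*m^3 - 12*m^2 + 5*m - 2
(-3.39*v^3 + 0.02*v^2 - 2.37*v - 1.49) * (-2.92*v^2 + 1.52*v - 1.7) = 9.8988*v^5 - 5.2112*v^4 + 12.7138*v^3 + 0.714399999999999*v^2 + 1.7642*v + 2.533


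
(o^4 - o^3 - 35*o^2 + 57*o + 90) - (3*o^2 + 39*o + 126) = o^4 - o^3 - 38*o^2 + 18*o - 36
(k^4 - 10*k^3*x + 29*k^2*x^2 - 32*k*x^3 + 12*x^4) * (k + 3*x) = k^5 - 7*k^4*x - k^3*x^2 + 55*k^2*x^3 - 84*k*x^4 + 36*x^5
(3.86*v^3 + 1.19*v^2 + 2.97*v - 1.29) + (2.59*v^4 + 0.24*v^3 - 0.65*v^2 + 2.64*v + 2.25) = 2.59*v^4 + 4.1*v^3 + 0.54*v^2 + 5.61*v + 0.96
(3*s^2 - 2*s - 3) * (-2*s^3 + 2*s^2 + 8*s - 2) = -6*s^5 + 10*s^4 + 26*s^3 - 28*s^2 - 20*s + 6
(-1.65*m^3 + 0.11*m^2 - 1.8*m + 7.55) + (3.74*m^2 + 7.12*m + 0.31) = -1.65*m^3 + 3.85*m^2 + 5.32*m + 7.86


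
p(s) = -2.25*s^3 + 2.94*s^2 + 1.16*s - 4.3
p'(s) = -6.75*s^2 + 5.88*s + 1.16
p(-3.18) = 94.10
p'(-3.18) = -85.80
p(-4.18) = 206.55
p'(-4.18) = -141.36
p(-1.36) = 5.22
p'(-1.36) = -19.32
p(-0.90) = -1.32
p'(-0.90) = -9.60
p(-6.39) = 695.40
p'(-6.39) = -312.03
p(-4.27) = 219.52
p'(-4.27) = -147.02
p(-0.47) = -3.96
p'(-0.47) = -3.09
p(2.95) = -33.06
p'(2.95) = -40.24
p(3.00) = -35.11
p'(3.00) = -41.95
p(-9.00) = 1863.65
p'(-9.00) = -598.51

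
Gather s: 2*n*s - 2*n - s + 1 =-2*n + s*(2*n - 1) + 1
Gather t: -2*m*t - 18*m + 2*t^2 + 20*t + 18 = -18*m + 2*t^2 + t*(20 - 2*m) + 18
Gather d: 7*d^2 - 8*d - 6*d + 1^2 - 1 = 7*d^2 - 14*d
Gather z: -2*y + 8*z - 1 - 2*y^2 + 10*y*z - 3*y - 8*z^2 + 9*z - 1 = -2*y^2 - 5*y - 8*z^2 + z*(10*y + 17) - 2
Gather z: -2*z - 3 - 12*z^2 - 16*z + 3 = -12*z^2 - 18*z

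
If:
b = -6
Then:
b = -6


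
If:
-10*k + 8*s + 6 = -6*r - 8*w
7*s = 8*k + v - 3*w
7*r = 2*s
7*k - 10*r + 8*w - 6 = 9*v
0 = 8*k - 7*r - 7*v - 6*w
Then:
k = -10026/4031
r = -3477/4031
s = -24339/8062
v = -7314/4031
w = -1557/8062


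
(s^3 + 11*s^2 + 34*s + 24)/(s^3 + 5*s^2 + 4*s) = (s + 6)/s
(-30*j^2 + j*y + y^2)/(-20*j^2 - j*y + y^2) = (6*j + y)/(4*j + y)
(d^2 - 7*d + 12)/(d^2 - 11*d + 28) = (d - 3)/(d - 7)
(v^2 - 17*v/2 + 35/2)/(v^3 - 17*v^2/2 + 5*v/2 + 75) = (2*v - 7)/(2*v^2 - 7*v - 30)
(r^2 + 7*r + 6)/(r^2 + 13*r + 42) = (r + 1)/(r + 7)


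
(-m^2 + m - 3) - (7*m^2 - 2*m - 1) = -8*m^2 + 3*m - 2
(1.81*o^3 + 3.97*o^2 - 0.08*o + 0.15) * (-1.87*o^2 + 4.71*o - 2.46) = -3.3847*o^5 + 1.1012*o^4 + 14.3957*o^3 - 10.4235*o^2 + 0.9033*o - 0.369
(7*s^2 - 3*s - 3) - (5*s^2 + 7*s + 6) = 2*s^2 - 10*s - 9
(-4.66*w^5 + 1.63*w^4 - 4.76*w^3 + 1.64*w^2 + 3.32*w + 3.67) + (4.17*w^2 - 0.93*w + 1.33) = -4.66*w^5 + 1.63*w^4 - 4.76*w^3 + 5.81*w^2 + 2.39*w + 5.0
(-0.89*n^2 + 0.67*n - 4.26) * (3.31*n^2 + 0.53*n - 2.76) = -2.9459*n^4 + 1.746*n^3 - 11.2891*n^2 - 4.107*n + 11.7576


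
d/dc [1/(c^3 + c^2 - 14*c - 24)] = (-3*c^2 - 2*c + 14)/(c^3 + c^2 - 14*c - 24)^2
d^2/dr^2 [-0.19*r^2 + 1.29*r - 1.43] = -0.380000000000000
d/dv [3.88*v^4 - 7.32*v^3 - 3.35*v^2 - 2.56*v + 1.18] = 15.52*v^3 - 21.96*v^2 - 6.7*v - 2.56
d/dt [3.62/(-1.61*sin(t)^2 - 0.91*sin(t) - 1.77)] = (11.6564*sin(t) + 3.2942)*cos(t)/(1.61*sin(t)^2 + 0.91*sin(t) + 1.77)^2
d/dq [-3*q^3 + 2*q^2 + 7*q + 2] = -9*q^2 + 4*q + 7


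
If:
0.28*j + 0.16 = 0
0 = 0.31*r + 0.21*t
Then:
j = -0.57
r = -0.67741935483871*t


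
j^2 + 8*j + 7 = (j + 1)*(j + 7)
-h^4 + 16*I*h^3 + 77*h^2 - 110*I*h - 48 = (h - 8*I)*(h - 6*I)*(I*h + 1)^2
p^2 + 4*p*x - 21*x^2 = (p - 3*x)*(p + 7*x)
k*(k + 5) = k^2 + 5*k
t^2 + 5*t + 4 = (t + 1)*(t + 4)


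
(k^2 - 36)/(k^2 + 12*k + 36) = (k - 6)/(k + 6)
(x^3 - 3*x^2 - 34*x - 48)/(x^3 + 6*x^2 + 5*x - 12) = (x^2 - 6*x - 16)/(x^2 + 3*x - 4)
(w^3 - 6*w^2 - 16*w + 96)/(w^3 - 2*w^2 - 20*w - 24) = (w^2 - 16)/(w^2 + 4*w + 4)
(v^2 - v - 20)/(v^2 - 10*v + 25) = (v + 4)/(v - 5)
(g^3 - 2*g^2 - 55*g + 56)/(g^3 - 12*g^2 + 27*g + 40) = (g^2 + 6*g - 7)/(g^2 - 4*g - 5)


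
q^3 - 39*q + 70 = (q - 5)*(q - 2)*(q + 7)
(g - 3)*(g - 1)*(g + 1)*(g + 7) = g^4 + 4*g^3 - 22*g^2 - 4*g + 21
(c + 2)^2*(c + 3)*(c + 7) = c^4 + 14*c^3 + 65*c^2 + 124*c + 84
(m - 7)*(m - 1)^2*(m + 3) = m^4 - 6*m^3 - 12*m^2 + 38*m - 21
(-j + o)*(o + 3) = -j*o - 3*j + o^2 + 3*o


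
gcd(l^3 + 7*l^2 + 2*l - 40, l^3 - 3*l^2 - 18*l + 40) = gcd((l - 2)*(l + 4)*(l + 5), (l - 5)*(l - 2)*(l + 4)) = l^2 + 2*l - 8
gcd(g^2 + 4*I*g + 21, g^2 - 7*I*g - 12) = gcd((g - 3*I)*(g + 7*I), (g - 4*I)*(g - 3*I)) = g - 3*I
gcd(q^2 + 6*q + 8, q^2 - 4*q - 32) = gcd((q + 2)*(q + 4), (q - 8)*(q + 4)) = q + 4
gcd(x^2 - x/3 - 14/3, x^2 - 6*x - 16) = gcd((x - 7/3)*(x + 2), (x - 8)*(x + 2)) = x + 2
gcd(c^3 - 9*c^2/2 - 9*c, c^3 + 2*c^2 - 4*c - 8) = 1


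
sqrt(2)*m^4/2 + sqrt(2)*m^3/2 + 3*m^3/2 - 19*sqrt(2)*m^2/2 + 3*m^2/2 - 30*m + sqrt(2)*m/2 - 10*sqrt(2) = (m - 4)*(m + 5)*(m + sqrt(2))*(sqrt(2)*m/2 + 1/2)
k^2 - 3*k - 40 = (k - 8)*(k + 5)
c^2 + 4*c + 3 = (c + 1)*(c + 3)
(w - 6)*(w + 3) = w^2 - 3*w - 18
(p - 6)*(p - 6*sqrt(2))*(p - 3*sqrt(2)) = p^3 - 9*sqrt(2)*p^2 - 6*p^2 + 36*p + 54*sqrt(2)*p - 216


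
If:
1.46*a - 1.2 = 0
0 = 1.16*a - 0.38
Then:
No Solution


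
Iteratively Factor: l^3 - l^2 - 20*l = (l - 5)*(l^2 + 4*l) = l*(l - 5)*(l + 4)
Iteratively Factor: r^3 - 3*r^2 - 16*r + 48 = (r - 3)*(r^2 - 16) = (r - 3)*(r + 4)*(r - 4)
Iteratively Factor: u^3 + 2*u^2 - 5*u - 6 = (u + 3)*(u^2 - u - 2) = (u + 1)*(u + 3)*(u - 2)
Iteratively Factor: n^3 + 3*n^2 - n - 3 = (n + 3)*(n^2 - 1) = (n + 1)*(n + 3)*(n - 1)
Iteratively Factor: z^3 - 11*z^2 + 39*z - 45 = (z - 5)*(z^2 - 6*z + 9) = (z - 5)*(z - 3)*(z - 3)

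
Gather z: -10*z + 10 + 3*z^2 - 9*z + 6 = 3*z^2 - 19*z + 16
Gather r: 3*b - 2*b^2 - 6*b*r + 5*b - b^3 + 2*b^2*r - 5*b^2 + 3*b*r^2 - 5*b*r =-b^3 - 7*b^2 + 3*b*r^2 + 8*b + r*(2*b^2 - 11*b)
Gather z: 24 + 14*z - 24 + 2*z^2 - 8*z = 2*z^2 + 6*z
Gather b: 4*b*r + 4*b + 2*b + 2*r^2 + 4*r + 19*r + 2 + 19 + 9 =b*(4*r + 6) + 2*r^2 + 23*r + 30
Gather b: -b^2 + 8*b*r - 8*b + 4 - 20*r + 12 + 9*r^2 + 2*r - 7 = -b^2 + b*(8*r - 8) + 9*r^2 - 18*r + 9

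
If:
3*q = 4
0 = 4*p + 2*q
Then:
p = -2/3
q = 4/3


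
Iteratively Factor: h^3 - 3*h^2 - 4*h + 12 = (h - 3)*(h^2 - 4) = (h - 3)*(h - 2)*(h + 2)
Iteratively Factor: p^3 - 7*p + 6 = (p - 1)*(p^2 + p - 6) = (p - 2)*(p - 1)*(p + 3)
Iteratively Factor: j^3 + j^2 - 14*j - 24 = (j + 2)*(j^2 - j - 12) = (j - 4)*(j + 2)*(j + 3)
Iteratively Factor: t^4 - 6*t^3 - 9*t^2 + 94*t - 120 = (t - 3)*(t^3 - 3*t^2 - 18*t + 40) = (t - 3)*(t - 2)*(t^2 - t - 20) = (t - 3)*(t - 2)*(t + 4)*(t - 5)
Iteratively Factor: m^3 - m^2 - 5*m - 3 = (m + 1)*(m^2 - 2*m - 3) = (m - 3)*(m + 1)*(m + 1)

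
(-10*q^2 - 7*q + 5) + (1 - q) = -10*q^2 - 8*q + 6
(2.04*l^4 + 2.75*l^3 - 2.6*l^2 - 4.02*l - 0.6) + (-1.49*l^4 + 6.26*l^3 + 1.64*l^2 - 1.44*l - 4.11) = 0.55*l^4 + 9.01*l^3 - 0.96*l^2 - 5.46*l - 4.71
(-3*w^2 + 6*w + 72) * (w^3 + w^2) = -3*w^5 + 3*w^4 + 78*w^3 + 72*w^2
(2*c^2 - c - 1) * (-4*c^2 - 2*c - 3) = -8*c^4 + 5*c + 3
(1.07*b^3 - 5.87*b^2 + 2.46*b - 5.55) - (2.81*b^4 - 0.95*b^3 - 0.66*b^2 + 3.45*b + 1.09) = -2.81*b^4 + 2.02*b^3 - 5.21*b^2 - 0.99*b - 6.64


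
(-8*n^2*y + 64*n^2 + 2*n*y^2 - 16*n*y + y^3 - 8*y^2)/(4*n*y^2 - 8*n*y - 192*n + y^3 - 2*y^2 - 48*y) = (-2*n + y)/(y + 6)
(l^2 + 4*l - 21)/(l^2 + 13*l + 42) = (l - 3)/(l + 6)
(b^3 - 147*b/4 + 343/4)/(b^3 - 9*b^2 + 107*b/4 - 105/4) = (2*b^2 + 7*b - 49)/(2*b^2 - 11*b + 15)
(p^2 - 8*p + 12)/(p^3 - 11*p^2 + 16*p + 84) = (p - 2)/(p^2 - 5*p - 14)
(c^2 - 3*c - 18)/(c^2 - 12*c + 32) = (c^2 - 3*c - 18)/(c^2 - 12*c + 32)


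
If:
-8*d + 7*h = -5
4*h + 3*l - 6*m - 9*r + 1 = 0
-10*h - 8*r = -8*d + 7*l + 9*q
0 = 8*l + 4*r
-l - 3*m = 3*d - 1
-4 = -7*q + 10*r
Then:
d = 8815/21846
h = -2765/10923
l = -194/10923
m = -4211/65538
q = 6796/10923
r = 388/10923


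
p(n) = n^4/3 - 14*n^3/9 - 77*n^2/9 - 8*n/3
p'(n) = 4*n^3/3 - 14*n^2/3 - 154*n/9 - 8/3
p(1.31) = -20.69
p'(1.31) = -30.09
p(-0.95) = -3.58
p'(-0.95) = 8.23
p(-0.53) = -0.73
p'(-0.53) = 4.89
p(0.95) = -11.32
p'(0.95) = -21.99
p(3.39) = -123.94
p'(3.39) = -62.36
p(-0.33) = 0.01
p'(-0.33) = 2.42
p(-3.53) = 22.99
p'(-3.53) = -59.06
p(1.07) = -14.12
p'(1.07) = -24.69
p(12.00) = 2960.00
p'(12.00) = 1424.00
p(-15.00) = 20240.00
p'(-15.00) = -5296.00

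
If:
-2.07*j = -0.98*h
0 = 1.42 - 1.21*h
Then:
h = 1.17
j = 0.56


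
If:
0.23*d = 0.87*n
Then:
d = 3.78260869565217*n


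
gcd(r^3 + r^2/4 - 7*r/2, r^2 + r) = r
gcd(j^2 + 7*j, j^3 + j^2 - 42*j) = j^2 + 7*j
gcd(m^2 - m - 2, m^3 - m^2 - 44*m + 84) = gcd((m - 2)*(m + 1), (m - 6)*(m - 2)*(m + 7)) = m - 2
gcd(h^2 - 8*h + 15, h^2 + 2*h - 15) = h - 3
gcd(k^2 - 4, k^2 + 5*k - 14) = k - 2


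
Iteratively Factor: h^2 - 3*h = (h - 3)*(h)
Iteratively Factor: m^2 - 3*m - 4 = (m - 4)*(m + 1)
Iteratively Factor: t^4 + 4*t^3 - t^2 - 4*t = (t - 1)*(t^3 + 5*t^2 + 4*t) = (t - 1)*(t + 1)*(t^2 + 4*t) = t*(t - 1)*(t + 1)*(t + 4)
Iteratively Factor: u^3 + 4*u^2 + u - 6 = (u + 3)*(u^2 + u - 2) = (u + 2)*(u + 3)*(u - 1)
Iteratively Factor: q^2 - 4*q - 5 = (q - 5)*(q + 1)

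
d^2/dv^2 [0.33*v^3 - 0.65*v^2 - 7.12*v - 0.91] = 1.98*v - 1.3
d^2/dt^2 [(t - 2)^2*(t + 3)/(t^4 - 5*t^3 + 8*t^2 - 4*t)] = 2*(t^3 + 9*t^2 - 9*t + 3)/(t^3*(t^3 - 3*t^2 + 3*t - 1))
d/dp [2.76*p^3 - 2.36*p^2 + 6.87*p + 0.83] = 8.28*p^2 - 4.72*p + 6.87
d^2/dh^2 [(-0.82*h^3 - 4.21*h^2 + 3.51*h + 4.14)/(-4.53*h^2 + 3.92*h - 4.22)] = (-2.8421709430404e-14*h^5 + 1.13686837721616e-13*h^4 - 0.688053999999966*h^3 - 1074.01308*h^2 + 931.311708*h + 64.870736)/(92.959677*h^6 - 241.325784*h^5 + 468.62397*h^4 - 509.85872*h^3 + 436.55478*h^2 - 209.426784*h + 75.151448)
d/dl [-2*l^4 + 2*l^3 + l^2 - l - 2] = -8*l^3 + 6*l^2 + 2*l - 1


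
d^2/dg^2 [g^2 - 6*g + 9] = 2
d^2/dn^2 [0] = 0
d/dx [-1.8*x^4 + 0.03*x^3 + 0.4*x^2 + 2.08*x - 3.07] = -7.2*x^3 + 0.09*x^2 + 0.8*x + 2.08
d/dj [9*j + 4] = 9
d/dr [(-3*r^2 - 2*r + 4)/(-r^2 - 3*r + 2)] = (7*r^2 - 4*r + 8)/(r^4 + 6*r^3 + 5*r^2 - 12*r + 4)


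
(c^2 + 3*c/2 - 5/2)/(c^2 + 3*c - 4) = (c + 5/2)/(c + 4)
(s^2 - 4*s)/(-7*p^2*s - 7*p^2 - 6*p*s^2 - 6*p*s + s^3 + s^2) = s*(4 - s)/(7*p^2*s + 7*p^2 + 6*p*s^2 + 6*p*s - s^3 - s^2)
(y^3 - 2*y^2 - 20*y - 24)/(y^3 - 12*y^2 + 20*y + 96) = (y + 2)/(y - 8)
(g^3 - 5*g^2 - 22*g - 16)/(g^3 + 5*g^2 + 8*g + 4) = (g - 8)/(g + 2)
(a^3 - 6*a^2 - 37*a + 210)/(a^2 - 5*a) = a - 1 - 42/a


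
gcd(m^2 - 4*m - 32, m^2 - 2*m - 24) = m + 4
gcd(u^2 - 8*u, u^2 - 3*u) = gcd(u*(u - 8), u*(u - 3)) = u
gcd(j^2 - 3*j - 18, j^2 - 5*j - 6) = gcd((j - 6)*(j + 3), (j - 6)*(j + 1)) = j - 6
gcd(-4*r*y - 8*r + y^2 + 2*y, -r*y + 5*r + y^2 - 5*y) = 1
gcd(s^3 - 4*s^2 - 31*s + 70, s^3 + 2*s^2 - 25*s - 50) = s + 5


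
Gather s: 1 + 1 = 2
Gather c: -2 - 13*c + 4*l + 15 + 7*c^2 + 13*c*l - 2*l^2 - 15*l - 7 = 7*c^2 + c*(13*l - 13) - 2*l^2 - 11*l + 6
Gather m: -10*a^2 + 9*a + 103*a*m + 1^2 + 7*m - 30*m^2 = -10*a^2 + 9*a - 30*m^2 + m*(103*a + 7) + 1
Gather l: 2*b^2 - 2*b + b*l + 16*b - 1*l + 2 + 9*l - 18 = 2*b^2 + 14*b + l*(b + 8) - 16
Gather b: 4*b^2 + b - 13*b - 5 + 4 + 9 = 4*b^2 - 12*b + 8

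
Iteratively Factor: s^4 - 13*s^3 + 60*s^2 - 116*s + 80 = (s - 4)*(s^3 - 9*s^2 + 24*s - 20) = (s - 5)*(s - 4)*(s^2 - 4*s + 4) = (s - 5)*(s - 4)*(s - 2)*(s - 2)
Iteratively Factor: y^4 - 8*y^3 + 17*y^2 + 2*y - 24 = (y - 3)*(y^3 - 5*y^2 + 2*y + 8) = (y - 4)*(y - 3)*(y^2 - y - 2) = (y - 4)*(y - 3)*(y + 1)*(y - 2)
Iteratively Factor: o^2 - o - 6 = (o + 2)*(o - 3)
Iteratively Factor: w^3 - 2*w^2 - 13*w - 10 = (w + 2)*(w^2 - 4*w - 5) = (w - 5)*(w + 2)*(w + 1)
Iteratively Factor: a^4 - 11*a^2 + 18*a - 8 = (a - 2)*(a^3 + 2*a^2 - 7*a + 4) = (a - 2)*(a - 1)*(a^2 + 3*a - 4) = (a - 2)*(a - 1)^2*(a + 4)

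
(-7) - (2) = -9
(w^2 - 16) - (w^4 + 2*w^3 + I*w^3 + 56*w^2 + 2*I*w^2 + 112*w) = -w^4 - 2*w^3 - I*w^3 - 55*w^2 - 2*I*w^2 - 112*w - 16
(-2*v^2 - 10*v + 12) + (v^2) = -v^2 - 10*v + 12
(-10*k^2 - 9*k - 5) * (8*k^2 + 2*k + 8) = -80*k^4 - 92*k^3 - 138*k^2 - 82*k - 40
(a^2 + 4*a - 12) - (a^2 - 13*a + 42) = 17*a - 54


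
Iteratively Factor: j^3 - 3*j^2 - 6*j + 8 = (j + 2)*(j^2 - 5*j + 4) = (j - 4)*(j + 2)*(j - 1)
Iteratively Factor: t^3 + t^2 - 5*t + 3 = (t - 1)*(t^2 + 2*t - 3) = (t - 1)^2*(t + 3)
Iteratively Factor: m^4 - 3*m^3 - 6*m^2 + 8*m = (m - 4)*(m^3 + m^2 - 2*m) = (m - 4)*(m + 2)*(m^2 - m) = (m - 4)*(m - 1)*(m + 2)*(m)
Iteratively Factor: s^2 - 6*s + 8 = (s - 2)*(s - 4)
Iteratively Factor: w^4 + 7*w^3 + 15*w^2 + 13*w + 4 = (w + 1)*(w^3 + 6*w^2 + 9*w + 4) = (w + 1)^2*(w^2 + 5*w + 4) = (w + 1)^3*(w + 4)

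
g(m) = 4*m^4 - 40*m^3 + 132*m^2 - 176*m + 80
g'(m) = 16*m^3 - 120*m^2 + 264*m - 176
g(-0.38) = 168.22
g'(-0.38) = -294.53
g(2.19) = -0.48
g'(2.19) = -5.32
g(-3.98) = 6396.88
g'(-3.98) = -4136.28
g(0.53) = 18.16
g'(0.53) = -67.41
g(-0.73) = 295.52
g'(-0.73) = -438.89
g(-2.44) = 2018.17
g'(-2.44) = -1767.02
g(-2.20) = 1625.70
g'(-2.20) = -1507.97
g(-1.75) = 1044.14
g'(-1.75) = -1091.25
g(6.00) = 320.00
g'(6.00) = 544.00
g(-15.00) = 369920.00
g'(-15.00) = -85136.00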